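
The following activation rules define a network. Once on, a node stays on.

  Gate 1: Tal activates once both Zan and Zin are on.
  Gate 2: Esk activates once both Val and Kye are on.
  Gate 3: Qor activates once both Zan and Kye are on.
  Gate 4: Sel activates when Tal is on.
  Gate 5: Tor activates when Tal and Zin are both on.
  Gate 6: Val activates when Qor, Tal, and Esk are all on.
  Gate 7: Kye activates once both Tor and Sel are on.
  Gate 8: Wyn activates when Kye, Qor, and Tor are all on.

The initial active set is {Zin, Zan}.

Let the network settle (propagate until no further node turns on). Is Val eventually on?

Val would need Qor, Tal, and Esk (Gate 6), but Esk never turns on.

No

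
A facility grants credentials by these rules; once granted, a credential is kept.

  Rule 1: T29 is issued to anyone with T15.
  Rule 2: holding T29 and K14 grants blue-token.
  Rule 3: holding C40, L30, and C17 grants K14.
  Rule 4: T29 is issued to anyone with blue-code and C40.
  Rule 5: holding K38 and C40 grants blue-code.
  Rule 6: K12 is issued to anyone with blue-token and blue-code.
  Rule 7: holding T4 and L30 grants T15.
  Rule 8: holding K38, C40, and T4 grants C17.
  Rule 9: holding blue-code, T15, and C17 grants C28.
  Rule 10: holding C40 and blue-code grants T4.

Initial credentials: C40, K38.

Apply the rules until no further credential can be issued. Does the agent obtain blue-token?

blue-token would need T29 and K14 (Rule 2), but K14 is never granted.

No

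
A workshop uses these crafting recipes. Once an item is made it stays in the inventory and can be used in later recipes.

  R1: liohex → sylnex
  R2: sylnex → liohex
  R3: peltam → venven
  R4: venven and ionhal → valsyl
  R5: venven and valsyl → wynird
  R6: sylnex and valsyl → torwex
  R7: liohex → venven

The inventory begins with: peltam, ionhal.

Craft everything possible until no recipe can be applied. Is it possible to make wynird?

Using R3, peltam makes venven.
Using R4, venven and ionhal make valsyl.
Using R5, venven and valsyl make wynird.

Yes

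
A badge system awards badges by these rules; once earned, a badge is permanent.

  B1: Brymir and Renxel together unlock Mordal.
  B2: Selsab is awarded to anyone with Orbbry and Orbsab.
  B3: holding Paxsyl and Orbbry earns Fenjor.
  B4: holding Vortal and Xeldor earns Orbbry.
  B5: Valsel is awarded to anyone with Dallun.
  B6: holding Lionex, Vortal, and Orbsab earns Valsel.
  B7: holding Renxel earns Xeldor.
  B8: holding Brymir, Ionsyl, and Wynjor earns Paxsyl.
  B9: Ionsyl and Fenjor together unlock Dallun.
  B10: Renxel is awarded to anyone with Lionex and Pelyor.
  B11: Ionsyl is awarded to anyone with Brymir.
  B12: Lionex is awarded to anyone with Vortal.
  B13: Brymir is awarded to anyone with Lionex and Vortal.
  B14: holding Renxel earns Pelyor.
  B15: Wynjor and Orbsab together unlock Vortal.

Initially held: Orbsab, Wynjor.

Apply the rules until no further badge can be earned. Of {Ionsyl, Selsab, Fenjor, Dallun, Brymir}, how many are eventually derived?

With Wynjor and Orbsab, Vortal is earned (B15).
With Vortal, Lionex is earned (B12).
With Lionex and Vortal, Brymir is earned (B13).
With Brymir, Ionsyl is earned (B11).
Ionsyl: reached.
Selsab would need Orbbry and Orbsab (B2), but Orbbry is never earned.
Fenjor would need Paxsyl and Orbbry (B3), but Orbbry is never earned.
Dallun would need Ionsyl and Fenjor (B9), but Fenjor is never earned.
Brymir: reached.
Reached: Ionsyl and Brymir — 2 of the 5.

2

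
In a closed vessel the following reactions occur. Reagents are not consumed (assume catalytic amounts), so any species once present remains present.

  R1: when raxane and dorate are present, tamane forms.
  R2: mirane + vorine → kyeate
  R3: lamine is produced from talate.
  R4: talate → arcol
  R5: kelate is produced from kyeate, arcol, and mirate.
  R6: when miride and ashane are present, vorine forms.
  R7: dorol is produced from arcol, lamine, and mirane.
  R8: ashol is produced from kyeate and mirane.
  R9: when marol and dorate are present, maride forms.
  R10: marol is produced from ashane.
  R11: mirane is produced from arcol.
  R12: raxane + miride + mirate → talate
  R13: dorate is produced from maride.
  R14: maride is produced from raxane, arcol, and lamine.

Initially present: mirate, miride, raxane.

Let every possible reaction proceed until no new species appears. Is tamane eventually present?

Yes

raxane, miride, and mirate present → talate forms (R12).
talate present → lamine forms (R3).
talate present → arcol forms (R4).
raxane, arcol, and lamine present → maride forms (R14).
maride present → dorate forms (R13).
raxane and dorate present → tamane forms (R1).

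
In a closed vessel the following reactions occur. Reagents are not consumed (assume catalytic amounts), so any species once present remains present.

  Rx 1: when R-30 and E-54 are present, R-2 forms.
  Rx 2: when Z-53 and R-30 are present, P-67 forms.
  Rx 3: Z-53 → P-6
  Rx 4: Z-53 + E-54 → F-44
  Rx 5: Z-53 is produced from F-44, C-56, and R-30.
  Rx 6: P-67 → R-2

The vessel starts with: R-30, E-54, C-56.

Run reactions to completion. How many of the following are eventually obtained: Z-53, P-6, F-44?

Z-53 would need F-44, C-56, and R-30 (Rx 5), but F-44 never forms.
P-6 would need Z-53 (Rx 3), but Z-53 never forms.
F-44 would need Z-53 and E-54 (Rx 4), but Z-53 never forms.
None of the 3 are reached.

0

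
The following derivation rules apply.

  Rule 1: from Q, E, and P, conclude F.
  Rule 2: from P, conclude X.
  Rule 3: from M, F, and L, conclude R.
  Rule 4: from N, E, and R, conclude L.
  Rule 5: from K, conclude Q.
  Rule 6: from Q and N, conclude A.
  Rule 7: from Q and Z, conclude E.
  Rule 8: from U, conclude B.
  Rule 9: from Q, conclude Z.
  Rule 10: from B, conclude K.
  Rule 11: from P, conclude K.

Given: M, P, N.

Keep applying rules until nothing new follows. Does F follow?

Yes

P holds, so K follows (Rule 11).
K holds, so Q follows (Rule 5).
Q holds, so Z follows (Rule 9).
From Q and Z, Rule 7 gives E.
From Q, E, and P, Rule 1 gives F.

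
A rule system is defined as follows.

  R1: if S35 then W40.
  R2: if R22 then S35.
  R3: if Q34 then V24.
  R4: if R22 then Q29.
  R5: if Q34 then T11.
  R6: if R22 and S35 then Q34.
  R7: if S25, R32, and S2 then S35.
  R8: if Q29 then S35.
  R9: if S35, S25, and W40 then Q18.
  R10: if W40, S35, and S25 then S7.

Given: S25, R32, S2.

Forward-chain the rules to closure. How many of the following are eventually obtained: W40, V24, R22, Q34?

1

S25, R32, and S2 hold, so S35 follows (R7).
S35 holds, so W40 follows (R1).
W40: reached.
V24 would need Q34 (R3), but Q34 is never established.
No rule produces R22, and it is not given.
Q34 would need R22 and S35 (R6), but R22 is never established.
Reached: W40 — 1 of the 4.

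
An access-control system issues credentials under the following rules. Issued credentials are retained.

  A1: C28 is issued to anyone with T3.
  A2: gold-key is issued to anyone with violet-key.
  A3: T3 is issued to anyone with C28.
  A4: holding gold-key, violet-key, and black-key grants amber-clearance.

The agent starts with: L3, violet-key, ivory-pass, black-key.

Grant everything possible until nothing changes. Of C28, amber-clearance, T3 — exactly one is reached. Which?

amber-clearance

Holding violet-key grants gold-key (A2).
Holding gold-key, violet-key, and black-key grants amber-clearance (A4).
T3 would need C28 (A3), but C28 is never granted. C28 would need T3 (A1), but T3 is never granted.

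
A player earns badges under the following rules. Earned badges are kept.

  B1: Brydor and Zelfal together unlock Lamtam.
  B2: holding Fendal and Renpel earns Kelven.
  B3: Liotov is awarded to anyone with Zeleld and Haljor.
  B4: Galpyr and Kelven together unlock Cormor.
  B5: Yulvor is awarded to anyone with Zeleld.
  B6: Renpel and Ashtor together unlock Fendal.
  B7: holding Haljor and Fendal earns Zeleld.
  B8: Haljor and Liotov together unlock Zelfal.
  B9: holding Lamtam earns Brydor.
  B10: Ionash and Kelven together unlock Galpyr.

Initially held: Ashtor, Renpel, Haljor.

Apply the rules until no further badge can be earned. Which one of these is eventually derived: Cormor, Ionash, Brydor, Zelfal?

Zelfal

With Renpel and Ashtor, Fendal is earned (B6).
With Haljor and Fendal, Zeleld is earned (B7).
With Zeleld and Haljor, Liotov is earned (B3).
With Haljor and Liotov, Zelfal is earned (B8).
Brydor would need Lamtam (B9), but Lamtam is never earned. No rule produces Ionash, and it is not given. Cormor would need Galpyr and Kelven (B4), but Galpyr is never earned.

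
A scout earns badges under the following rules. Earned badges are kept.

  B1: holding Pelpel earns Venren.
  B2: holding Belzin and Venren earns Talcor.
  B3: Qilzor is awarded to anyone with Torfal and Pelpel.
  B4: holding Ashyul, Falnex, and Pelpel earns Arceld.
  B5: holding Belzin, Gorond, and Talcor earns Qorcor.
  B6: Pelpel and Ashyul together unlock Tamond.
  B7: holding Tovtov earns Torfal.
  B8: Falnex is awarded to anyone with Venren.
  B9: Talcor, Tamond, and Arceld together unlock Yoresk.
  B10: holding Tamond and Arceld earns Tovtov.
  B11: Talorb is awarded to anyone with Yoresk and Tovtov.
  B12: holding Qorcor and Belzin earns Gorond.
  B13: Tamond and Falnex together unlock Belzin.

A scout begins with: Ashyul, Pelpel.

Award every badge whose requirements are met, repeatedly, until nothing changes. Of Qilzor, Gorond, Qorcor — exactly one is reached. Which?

With Pelpel and Ashyul, Tamond is earned (B6).
With Pelpel, Venren is earned (B1).
With Venren, Falnex is earned (B8).
With Ashyul, Falnex, and Pelpel, Arceld is earned (B4).
With Tamond and Arceld, Tovtov is earned (B10).
With Tovtov, Torfal is earned (B7).
With Torfal and Pelpel, Qilzor is earned (B3).
Gorond would need Qorcor and Belzin (B12), but Qorcor is never earned. Qorcor would need Belzin, Gorond, and Talcor (B5), but Gorond is never earned.

Qilzor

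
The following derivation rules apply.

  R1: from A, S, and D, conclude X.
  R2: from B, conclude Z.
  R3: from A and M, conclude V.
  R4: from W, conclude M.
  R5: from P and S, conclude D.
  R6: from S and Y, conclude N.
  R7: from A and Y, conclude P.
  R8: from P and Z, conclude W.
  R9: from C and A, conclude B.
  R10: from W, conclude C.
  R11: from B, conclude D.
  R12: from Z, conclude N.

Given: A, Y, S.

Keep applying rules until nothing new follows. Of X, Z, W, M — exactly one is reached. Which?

From A and Y, R7 gives P.
P and S hold, so D follows (R5).
A, S, and D hold, so X follows (R1).
Z would need B (R2), but B is never established. W would need P and Z (R8), but Z is never established. M would need W (R4), but W is never established.

X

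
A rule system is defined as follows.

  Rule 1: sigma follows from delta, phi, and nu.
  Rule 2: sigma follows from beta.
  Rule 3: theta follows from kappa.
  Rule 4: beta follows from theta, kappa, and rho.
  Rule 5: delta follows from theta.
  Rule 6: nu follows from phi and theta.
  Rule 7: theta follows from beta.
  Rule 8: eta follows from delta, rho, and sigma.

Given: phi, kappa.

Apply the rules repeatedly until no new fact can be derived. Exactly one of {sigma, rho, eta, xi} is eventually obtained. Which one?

sigma

kappa holds, so theta follows (Rule 3).
From phi and theta, Rule 6 gives nu.
theta holds, so delta follows (Rule 5).
delta, phi, and nu hold, so sigma follows (Rule 1).
No rule produces rho, and it is not given. No rule produces xi, and it is not given. eta would need delta, rho, and sigma (Rule 8), but rho is never established.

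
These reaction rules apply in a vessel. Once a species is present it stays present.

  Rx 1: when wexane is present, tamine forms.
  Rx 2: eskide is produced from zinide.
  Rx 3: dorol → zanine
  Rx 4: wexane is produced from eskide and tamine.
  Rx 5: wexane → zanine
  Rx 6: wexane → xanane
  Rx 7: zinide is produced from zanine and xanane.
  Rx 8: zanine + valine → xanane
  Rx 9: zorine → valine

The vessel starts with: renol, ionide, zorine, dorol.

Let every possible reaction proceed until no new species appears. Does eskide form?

dorol present → zanine forms (Rx 3).
zorine present → valine forms (Rx 9).
zanine and valine present → xanane forms (Rx 8).
zanine and xanane present → zinide forms (Rx 7).
zinide present → eskide forms (Rx 2).

Yes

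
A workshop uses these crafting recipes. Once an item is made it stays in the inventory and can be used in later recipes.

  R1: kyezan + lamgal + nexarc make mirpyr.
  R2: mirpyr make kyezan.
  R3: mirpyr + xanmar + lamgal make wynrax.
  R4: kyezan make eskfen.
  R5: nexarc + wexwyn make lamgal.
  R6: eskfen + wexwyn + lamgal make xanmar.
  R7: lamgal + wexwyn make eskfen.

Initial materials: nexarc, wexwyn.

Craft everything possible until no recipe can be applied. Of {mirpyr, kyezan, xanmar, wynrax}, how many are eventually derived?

nexarc + wexwyn → lamgal (R5).
lamgal + wexwyn → eskfen (R7).
eskfen + wexwyn + lamgal → xanmar (R6).
mirpyr would need kyezan, lamgal, and nexarc (R1), but kyezan is never obtained.
kyezan would need mirpyr (R2), but mirpyr is never obtained.
xanmar: reached.
wynrax would need mirpyr, xanmar, and lamgal (R3), but mirpyr is never obtained.
Reached: xanmar — 1 of the 4.

1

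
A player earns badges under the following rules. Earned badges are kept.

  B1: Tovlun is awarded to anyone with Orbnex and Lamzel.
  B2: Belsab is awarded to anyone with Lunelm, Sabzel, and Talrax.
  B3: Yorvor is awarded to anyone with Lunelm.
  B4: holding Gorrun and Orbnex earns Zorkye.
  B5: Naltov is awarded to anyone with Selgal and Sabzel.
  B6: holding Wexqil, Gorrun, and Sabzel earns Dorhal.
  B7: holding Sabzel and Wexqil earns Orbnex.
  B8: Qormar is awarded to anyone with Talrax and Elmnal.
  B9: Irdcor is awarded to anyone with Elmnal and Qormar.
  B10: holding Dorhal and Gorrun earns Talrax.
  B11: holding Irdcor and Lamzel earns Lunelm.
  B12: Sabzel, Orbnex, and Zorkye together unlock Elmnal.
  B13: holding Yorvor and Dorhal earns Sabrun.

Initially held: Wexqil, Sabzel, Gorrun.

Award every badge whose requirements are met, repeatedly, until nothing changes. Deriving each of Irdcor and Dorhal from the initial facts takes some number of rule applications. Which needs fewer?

Dorhal: With Wexqil, Gorrun, and Sabzel, Dorhal is earned (B6). [1 rule application]
Irdcor: With Wexqil, Gorrun, and Sabzel, Dorhal is earned (B6). With Sabzel and Wexqil, Orbnex is earned (B7). With Gorrun and Orbnex, Zorkye is earned (B4). With Dorhal and Gorrun, Talrax is earned (B10). With Sabzel, Orbnex, and Zorkye, Elmnal is earned (B12). With Talrax and Elmnal, Qormar is earned (B8). With Elmnal and Qormar, Irdcor is earned (B9). [7 rule applications]
Dorhal needs fewer.

Dorhal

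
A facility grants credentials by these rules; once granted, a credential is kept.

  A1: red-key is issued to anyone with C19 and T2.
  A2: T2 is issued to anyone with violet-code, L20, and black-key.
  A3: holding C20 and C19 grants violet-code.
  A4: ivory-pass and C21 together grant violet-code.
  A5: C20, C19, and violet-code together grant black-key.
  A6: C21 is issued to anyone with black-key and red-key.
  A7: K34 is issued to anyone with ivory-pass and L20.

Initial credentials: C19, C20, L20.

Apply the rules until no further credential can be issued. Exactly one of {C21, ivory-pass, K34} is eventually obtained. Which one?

C21

Holding C20 and C19 grants violet-code (A3).
Holding C20, C19, and violet-code grants black-key (A5).
Holding violet-code, L20, and black-key grants T2 (A2).
Holding C19 and T2 grants red-key (A1).
Holding black-key and red-key grants C21 (A6).
K34 would need ivory-pass and L20 (A7), but ivory-pass is never granted. No rule produces ivory-pass, and it is not given.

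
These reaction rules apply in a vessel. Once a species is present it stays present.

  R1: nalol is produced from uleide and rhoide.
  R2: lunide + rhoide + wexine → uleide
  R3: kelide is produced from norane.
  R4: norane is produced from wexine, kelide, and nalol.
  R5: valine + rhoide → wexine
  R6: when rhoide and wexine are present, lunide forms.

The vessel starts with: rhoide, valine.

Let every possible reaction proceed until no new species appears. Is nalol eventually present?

valine and rhoide present → wexine forms (R5).
rhoide and wexine present → lunide forms (R6).
lunide, rhoide, and wexine present → uleide forms (R2).
uleide and rhoide present → nalol forms (R1).

Yes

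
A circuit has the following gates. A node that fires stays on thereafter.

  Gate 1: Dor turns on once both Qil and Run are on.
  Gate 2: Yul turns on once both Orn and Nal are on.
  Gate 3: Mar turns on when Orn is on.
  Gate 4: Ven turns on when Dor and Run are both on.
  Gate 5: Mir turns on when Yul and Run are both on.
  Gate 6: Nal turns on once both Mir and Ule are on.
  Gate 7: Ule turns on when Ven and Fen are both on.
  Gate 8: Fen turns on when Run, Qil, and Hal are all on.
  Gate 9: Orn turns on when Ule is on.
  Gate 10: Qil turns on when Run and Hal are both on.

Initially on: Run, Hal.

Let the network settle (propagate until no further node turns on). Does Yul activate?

Yul would need Orn and Nal (Gate 2), but Nal never turns on.

No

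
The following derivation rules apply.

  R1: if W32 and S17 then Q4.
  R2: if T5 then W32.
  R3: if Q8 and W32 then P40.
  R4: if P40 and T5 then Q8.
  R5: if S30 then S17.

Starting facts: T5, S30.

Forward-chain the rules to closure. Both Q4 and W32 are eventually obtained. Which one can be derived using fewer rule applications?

W32

W32: T5 holds, so W32 follows (R2). [1 rule application]
Q4: S30 holds, so S17 follows (R5). From T5, R2 gives W32. From W32 and S17, R1 gives Q4. [3 rule applications]
W32 needs fewer.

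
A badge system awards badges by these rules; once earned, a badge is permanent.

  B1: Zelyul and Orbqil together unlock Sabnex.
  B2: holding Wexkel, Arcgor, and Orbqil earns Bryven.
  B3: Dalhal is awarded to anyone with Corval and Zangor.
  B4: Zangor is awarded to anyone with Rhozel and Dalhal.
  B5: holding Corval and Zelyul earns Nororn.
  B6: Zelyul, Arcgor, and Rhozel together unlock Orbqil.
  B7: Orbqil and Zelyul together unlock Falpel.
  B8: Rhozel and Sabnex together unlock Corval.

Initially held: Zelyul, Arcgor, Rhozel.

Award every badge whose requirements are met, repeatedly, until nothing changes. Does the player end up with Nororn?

With Zelyul, Arcgor, and Rhozel, Orbqil is earned (B6).
With Zelyul and Orbqil, Sabnex is earned (B1).
With Rhozel and Sabnex, Corval is earned (B8).
With Corval and Zelyul, Nororn is earned (B5).

Yes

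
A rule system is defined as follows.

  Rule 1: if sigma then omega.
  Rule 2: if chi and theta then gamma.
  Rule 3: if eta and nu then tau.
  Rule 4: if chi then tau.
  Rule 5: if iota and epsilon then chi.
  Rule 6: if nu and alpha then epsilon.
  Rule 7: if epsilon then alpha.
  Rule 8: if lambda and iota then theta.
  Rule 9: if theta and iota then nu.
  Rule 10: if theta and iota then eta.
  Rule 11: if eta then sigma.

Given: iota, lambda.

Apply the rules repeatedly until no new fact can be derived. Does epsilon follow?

No

epsilon would need nu and alpha (Rule 6), but alpha is never established.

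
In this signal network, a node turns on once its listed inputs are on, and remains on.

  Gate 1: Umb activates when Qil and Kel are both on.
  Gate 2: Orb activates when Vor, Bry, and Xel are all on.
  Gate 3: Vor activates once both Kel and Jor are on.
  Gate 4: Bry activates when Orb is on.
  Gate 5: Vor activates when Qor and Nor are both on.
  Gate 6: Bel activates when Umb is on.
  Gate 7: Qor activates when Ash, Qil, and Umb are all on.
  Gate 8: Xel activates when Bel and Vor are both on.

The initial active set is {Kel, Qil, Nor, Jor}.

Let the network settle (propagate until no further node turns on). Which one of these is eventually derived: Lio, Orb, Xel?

Xel

Kel and Jor are on, so Vor activates (Gate 3).
Qil and Kel are on, so Umb activates (Gate 1).
Umb is on, so Bel activates (Gate 6).
Bel and Vor are on, so Xel activates (Gate 8).
No rule produces Lio, and it is not given. Orb would need Vor, Bry, and Xel (Gate 2), but Bry never turns on.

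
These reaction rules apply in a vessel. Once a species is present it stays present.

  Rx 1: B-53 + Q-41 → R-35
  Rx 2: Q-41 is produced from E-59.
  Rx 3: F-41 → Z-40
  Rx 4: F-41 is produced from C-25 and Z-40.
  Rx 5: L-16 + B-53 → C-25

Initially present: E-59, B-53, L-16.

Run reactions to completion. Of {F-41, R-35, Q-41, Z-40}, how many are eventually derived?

2

E-59 present → Q-41 forms (Rx 2).
B-53 and Q-41 present → R-35 forms (Rx 1).
F-41 would need C-25 and Z-40 (Rx 4), but Z-40 never forms.
R-35: reached.
Q-41: reached.
Z-40 would need F-41 (Rx 3), but F-41 never forms.
Reached: R-35 and Q-41 — 2 of the 4.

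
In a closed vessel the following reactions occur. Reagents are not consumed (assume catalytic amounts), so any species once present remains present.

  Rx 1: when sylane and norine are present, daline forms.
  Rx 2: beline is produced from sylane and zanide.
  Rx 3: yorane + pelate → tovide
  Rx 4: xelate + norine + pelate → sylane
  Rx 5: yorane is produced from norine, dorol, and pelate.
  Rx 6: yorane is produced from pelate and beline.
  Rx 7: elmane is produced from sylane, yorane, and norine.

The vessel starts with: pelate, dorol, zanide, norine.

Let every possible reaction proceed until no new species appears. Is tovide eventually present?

Yes

norine, dorol, and pelate present → yorane forms (Rx 5).
yorane and pelate present → tovide forms (Rx 3).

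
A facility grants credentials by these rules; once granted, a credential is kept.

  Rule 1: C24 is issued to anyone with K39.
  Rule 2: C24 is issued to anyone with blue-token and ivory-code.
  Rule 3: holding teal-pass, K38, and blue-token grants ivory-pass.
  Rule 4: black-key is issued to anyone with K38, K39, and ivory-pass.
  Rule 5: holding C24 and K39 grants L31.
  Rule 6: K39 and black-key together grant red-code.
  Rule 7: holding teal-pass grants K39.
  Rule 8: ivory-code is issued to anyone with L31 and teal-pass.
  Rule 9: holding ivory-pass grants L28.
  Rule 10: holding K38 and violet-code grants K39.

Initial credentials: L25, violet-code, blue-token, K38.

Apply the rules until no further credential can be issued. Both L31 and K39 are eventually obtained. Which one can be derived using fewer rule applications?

K39: Holding K38 and violet-code grants K39 (Rule 10). [1 rule application]
L31: Holding K38 and violet-code grants K39 (Rule 10). Holding K39 grants C24 (Rule 1). Holding C24 and K39 grants L31 (Rule 5). [3 rule applications]
K39 needs fewer.

K39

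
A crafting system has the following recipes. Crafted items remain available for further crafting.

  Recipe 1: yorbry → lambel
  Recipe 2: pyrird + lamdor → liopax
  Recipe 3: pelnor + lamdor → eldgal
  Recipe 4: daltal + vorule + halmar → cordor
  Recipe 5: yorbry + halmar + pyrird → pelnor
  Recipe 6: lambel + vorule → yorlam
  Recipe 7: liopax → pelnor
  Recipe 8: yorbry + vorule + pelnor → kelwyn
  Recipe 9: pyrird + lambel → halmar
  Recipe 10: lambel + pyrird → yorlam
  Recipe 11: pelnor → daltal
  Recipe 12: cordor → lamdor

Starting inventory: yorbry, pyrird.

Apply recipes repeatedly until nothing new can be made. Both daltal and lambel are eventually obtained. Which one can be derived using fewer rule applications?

lambel

lambel: Using Recipe 1, yorbry makes lambel. [1 rule application]
daltal: yorbry → lambel (Recipe 1). pyrird + lambel → halmar (Recipe 9). Using Recipe 5, yorbry, halmar, and pyrird make pelnor. Using Recipe 11, pelnor makes daltal. [4 rule applications]
lambel needs fewer.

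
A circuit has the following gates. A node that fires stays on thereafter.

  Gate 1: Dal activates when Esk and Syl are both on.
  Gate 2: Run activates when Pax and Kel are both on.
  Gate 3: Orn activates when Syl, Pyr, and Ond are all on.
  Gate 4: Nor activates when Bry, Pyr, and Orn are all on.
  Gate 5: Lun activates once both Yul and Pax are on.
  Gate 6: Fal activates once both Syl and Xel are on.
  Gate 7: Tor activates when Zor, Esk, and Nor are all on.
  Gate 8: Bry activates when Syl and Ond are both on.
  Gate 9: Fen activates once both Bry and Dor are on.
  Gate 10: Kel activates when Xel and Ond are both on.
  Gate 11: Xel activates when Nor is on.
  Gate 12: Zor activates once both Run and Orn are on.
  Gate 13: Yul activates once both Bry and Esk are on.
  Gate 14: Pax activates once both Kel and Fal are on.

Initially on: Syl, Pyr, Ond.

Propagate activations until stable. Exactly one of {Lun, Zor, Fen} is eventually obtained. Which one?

Syl, Pyr, and Ond are on, so Orn activates (Gate 3).
Gate 8: Syl and Ond on → Bry on.
Bry, Pyr, and Orn are on, so Nor activates (Gate 4).
Nor is on, so Xel activates (Gate 11).
Syl and Xel are on, so Fal activates (Gate 6).
Xel and Ond are on, so Kel activates (Gate 10).
Kel and Fal are on, so Pax activates (Gate 14).
Gate 2: Pax and Kel on → Run on.
Gate 12: Run and Orn on → Zor on.
Lun would need Yul and Pax (Gate 5), but Yul never turns on. Fen would need Bry and Dor (Gate 9), but Dor never turns on.

Zor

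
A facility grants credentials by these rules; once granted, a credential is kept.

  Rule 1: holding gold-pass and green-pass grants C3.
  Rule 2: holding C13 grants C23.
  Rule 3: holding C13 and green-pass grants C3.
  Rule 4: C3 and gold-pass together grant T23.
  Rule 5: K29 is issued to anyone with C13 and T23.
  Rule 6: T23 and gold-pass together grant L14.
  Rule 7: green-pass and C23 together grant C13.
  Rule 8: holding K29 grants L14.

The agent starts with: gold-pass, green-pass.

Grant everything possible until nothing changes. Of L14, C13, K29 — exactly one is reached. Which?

Holding gold-pass and green-pass grants C3 (Rule 1).
Holding C3 and gold-pass grants T23 (Rule 4).
Holding T23 and gold-pass grants L14 (Rule 6).
C13 would need green-pass and C23 (Rule 7), but C23 is never granted. K29 would need C13 and T23 (Rule 5), but C13 is never granted.

L14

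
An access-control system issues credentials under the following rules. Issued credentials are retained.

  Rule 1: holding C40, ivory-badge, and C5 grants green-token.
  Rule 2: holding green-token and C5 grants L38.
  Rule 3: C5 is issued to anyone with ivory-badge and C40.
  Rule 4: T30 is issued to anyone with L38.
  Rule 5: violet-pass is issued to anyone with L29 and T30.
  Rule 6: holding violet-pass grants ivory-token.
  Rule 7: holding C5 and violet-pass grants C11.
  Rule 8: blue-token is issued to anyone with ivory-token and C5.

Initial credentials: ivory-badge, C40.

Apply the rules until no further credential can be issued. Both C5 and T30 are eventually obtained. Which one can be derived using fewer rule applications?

C5: Holding ivory-badge and C40 grants C5 (Rule 3). [1 rule application]
T30: Holding ivory-badge and C40 grants C5 (Rule 3). Holding C40, ivory-badge, and C5 grants green-token (Rule 1). Holding green-token and C5 grants L38 (Rule 2). Holding L38 grants T30 (Rule 4). [4 rule applications]
C5 needs fewer.

C5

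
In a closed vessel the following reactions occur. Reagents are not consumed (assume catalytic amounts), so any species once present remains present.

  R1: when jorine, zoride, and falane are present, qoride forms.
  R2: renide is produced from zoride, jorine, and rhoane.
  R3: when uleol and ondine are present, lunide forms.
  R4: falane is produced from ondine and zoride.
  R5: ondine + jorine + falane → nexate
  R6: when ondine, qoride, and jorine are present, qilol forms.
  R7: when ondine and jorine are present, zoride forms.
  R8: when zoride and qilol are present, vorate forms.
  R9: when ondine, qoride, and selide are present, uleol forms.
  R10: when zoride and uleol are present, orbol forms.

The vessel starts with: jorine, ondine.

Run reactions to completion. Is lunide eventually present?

No

lunide would need uleol and ondine (R3), but uleol never forms.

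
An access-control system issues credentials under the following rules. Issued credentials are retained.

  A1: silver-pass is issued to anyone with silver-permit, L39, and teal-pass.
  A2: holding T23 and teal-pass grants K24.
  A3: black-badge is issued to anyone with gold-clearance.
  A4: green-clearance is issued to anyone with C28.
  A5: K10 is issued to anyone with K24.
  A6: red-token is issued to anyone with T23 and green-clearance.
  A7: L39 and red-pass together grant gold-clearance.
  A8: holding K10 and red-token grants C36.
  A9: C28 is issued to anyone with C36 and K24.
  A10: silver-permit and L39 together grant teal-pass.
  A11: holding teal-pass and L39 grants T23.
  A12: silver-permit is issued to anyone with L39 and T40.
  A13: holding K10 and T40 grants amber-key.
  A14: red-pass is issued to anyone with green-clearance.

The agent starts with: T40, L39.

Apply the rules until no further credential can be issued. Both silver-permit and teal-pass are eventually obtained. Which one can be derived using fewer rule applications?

silver-permit: Holding L39 and T40 grants silver-permit (A12). [1 rule application]
teal-pass: Holding L39 and T40 grants silver-permit (A12). Holding silver-permit and L39 grants teal-pass (A10). [2 rule applications]
silver-permit needs fewer.

silver-permit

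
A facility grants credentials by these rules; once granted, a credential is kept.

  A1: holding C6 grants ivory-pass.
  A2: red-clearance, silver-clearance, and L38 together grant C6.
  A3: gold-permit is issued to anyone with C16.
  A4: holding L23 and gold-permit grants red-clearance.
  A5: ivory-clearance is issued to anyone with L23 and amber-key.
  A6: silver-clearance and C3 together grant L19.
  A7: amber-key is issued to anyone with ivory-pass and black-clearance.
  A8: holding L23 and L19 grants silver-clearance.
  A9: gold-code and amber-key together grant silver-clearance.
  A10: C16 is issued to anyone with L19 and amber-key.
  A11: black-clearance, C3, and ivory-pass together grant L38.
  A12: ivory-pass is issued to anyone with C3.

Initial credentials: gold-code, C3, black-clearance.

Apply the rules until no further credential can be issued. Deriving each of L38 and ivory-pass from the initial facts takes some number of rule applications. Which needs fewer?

ivory-pass: Holding C3 grants ivory-pass (A12). [1 rule application]
L38: Holding C3 grants ivory-pass (A12). Holding black-clearance, C3, and ivory-pass grants L38 (A11). [2 rule applications]
ivory-pass needs fewer.

ivory-pass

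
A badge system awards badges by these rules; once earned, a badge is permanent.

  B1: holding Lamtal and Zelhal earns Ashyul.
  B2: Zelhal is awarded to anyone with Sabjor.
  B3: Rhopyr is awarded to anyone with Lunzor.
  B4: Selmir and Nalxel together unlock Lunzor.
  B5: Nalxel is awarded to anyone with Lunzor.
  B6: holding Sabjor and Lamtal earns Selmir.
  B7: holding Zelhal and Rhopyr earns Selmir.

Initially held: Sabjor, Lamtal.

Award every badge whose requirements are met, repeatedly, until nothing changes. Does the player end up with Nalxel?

No

Nalxel would need Lunzor (B5), but Lunzor is never earned.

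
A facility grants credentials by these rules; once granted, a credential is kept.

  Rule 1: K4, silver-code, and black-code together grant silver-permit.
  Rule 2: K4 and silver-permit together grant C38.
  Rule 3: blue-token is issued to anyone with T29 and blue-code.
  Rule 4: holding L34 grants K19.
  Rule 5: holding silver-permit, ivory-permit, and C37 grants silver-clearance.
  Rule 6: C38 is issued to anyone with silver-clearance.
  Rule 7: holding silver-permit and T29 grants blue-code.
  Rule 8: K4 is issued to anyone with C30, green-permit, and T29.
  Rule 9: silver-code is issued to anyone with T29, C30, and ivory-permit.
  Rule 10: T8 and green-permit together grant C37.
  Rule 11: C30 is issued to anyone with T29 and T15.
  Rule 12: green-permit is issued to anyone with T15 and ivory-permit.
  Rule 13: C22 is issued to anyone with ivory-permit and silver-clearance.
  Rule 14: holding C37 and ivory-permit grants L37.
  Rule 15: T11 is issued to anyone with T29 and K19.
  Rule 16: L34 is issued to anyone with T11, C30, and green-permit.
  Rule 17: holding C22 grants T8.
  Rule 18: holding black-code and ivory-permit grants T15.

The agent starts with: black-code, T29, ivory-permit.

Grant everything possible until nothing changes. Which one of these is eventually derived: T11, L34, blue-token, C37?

blue-token

Holding black-code and ivory-permit grants T15 (Rule 18).
Holding T15 and ivory-permit grants green-permit (Rule 12).
Holding T29 and T15 grants C30 (Rule 11).
Holding C30, green-permit, and T29 grants K4 (Rule 8).
Holding T29, C30, and ivory-permit grants silver-code (Rule 9).
Holding K4, silver-code, and black-code grants silver-permit (Rule 1).
Holding silver-permit and T29 grants blue-code (Rule 7).
Holding T29 and blue-code grants blue-token (Rule 3).
T11 would need T29 and K19 (Rule 15), but K19 is never granted. C37 would need T8 and green-permit (Rule 10), but T8 is never granted. L34 would need T11, C30, and green-permit (Rule 16), but T11 is never granted.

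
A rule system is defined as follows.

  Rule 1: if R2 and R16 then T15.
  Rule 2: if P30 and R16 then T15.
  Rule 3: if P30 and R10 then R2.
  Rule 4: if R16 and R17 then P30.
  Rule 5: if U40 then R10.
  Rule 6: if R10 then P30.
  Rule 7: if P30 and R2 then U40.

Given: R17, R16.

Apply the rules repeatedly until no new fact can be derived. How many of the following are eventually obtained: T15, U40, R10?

From R16 and R17, Rule 4 gives P30.
P30 and R16 hold, so T15 follows (Rule 2).
T15: reached.
U40 would need P30 and R2 (Rule 7), but R2 is never established.
R10 would need U40 (Rule 5), but U40 is never established.
Reached: T15 — 1 of the 3.

1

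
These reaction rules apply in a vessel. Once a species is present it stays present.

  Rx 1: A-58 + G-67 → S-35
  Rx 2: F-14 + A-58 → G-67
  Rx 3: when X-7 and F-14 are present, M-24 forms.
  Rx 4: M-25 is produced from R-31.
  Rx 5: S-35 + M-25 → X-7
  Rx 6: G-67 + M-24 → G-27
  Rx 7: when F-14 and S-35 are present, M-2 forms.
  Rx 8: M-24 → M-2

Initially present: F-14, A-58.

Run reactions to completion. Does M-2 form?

Yes

F-14 and A-58 present → G-67 forms (Rx 2).
A-58 and G-67 present → S-35 forms (Rx 1).
F-14 and S-35 present → M-2 forms (Rx 7).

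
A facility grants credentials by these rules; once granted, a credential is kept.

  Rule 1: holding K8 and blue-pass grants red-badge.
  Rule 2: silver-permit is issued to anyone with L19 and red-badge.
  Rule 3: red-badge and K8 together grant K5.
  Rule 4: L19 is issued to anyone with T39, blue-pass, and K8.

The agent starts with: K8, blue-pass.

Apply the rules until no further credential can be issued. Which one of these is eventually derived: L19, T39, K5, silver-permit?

Holding K8 and blue-pass grants red-badge (Rule 1).
Holding red-badge and K8 grants K5 (Rule 3).
No rule produces T39, and it is not given. L19 would need T39, blue-pass, and K8 (Rule 4), but T39 is never granted. silver-permit would need L19 and red-badge (Rule 2), but L19 is never granted.

K5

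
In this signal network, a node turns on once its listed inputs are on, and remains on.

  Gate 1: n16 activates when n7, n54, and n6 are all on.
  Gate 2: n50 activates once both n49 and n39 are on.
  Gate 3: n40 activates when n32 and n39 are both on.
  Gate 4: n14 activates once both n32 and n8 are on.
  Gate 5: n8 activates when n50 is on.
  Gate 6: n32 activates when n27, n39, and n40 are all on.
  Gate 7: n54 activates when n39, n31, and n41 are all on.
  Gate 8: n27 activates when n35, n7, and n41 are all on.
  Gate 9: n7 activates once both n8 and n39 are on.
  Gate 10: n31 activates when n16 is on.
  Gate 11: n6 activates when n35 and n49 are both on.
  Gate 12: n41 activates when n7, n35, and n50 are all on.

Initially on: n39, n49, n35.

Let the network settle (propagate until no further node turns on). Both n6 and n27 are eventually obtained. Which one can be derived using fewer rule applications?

n6: Gate 11: n35 and n49 on → n6 on. [1 rule application]
n27: n49 and n39 are on, so n50 activates (Gate 2). n50 is on, so n8 activates (Gate 5). Gate 9: n8 and n39 on → n7 on. Gate 12: n7, n35, and n50 on → n41 on. Gate 8: n35, n7, and n41 on → n27 on. [5 rule applications]
n6 needs fewer.

n6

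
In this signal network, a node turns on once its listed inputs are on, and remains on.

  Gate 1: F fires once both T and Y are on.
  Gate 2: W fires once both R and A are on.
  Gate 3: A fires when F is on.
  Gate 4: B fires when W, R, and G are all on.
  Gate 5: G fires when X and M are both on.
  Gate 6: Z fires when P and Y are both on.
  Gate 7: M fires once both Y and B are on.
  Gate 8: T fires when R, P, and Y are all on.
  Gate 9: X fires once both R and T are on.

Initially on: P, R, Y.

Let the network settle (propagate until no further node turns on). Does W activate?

Yes

R, P, and Y are on, so T fires (Gate 8).
T and Y are on, so F fires (Gate 1).
F is on, so A fires (Gate 3).
Gate 2: R and A on → W on.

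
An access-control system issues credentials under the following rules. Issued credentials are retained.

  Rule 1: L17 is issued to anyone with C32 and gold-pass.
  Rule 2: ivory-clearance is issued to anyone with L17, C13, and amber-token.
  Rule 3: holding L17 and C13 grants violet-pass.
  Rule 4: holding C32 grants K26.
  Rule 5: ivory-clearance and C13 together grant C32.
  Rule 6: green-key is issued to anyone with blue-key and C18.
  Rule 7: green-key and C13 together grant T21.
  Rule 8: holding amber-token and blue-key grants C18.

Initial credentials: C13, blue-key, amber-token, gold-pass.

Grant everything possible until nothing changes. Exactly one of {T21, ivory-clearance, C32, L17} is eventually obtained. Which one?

T21

Holding amber-token and blue-key grants C18 (Rule 8).
Holding blue-key and C18 grants green-key (Rule 6).
Holding green-key and C13 grants T21 (Rule 7).
C32 would need ivory-clearance and C13 (Rule 5), but ivory-clearance is never granted. L17 would need C32 and gold-pass (Rule 1), but C32 is never granted. ivory-clearance would need L17, C13, and amber-token (Rule 2), but L17 is never granted.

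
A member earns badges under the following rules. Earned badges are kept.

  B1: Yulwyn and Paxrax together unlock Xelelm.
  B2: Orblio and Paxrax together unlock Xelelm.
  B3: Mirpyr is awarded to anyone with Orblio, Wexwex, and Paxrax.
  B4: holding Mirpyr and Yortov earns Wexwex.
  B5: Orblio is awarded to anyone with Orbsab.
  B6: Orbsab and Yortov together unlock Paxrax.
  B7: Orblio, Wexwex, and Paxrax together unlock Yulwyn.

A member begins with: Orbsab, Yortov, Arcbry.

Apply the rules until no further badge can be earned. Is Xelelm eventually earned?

Yes

With Orbsab, Orblio is earned (B5).
With Orbsab and Yortov, Paxrax is earned (B6).
With Orblio and Paxrax, Xelelm is earned (B2).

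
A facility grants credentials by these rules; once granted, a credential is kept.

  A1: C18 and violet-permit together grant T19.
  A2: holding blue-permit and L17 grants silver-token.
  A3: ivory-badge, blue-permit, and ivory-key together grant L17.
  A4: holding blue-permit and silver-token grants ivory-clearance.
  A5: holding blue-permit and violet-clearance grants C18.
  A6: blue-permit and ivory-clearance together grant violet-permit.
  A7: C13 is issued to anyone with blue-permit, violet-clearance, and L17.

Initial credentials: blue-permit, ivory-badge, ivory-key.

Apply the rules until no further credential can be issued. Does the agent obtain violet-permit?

Holding ivory-badge, blue-permit, and ivory-key grants L17 (A3).
Holding blue-permit and L17 grants silver-token (A2).
Holding blue-permit and silver-token grants ivory-clearance (A4).
Holding blue-permit and ivory-clearance grants violet-permit (A6).

Yes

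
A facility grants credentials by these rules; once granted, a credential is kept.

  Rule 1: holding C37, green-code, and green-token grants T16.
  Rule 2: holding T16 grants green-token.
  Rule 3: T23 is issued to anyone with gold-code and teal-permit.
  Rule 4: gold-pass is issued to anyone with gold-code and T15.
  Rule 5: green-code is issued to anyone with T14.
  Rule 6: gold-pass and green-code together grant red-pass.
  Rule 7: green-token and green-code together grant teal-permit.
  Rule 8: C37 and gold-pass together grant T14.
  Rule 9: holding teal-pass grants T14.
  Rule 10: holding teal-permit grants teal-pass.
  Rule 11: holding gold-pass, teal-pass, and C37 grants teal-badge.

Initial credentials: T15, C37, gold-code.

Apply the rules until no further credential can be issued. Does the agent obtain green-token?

green-token would need T16 (Rule 2), but T16 is never granted.

No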